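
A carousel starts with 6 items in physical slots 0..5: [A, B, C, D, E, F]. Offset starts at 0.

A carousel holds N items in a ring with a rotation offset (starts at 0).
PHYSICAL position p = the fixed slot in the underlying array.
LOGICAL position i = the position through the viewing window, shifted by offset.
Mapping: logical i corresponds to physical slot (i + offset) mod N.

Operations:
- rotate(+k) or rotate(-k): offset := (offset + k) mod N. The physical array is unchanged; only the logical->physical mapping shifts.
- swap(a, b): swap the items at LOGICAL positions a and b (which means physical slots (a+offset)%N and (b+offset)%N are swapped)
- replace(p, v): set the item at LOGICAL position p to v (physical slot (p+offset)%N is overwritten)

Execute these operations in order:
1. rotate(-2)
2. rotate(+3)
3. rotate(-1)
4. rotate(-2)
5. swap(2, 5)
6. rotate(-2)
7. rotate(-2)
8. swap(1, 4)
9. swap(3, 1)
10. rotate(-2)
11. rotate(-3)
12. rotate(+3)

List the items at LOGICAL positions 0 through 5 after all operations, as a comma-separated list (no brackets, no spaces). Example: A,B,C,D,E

Answer: B,F,D,A,C,E

Derivation:
After op 1 (rotate(-2)): offset=4, physical=[A,B,C,D,E,F], logical=[E,F,A,B,C,D]
After op 2 (rotate(+3)): offset=1, physical=[A,B,C,D,E,F], logical=[B,C,D,E,F,A]
After op 3 (rotate(-1)): offset=0, physical=[A,B,C,D,E,F], logical=[A,B,C,D,E,F]
After op 4 (rotate(-2)): offset=4, physical=[A,B,C,D,E,F], logical=[E,F,A,B,C,D]
After op 5 (swap(2, 5)): offset=4, physical=[D,B,C,A,E,F], logical=[E,F,D,B,C,A]
After op 6 (rotate(-2)): offset=2, physical=[D,B,C,A,E,F], logical=[C,A,E,F,D,B]
After op 7 (rotate(-2)): offset=0, physical=[D,B,C,A,E,F], logical=[D,B,C,A,E,F]
After op 8 (swap(1, 4)): offset=0, physical=[D,E,C,A,B,F], logical=[D,E,C,A,B,F]
After op 9 (swap(3, 1)): offset=0, physical=[D,A,C,E,B,F], logical=[D,A,C,E,B,F]
After op 10 (rotate(-2)): offset=4, physical=[D,A,C,E,B,F], logical=[B,F,D,A,C,E]
After op 11 (rotate(-3)): offset=1, physical=[D,A,C,E,B,F], logical=[A,C,E,B,F,D]
After op 12 (rotate(+3)): offset=4, physical=[D,A,C,E,B,F], logical=[B,F,D,A,C,E]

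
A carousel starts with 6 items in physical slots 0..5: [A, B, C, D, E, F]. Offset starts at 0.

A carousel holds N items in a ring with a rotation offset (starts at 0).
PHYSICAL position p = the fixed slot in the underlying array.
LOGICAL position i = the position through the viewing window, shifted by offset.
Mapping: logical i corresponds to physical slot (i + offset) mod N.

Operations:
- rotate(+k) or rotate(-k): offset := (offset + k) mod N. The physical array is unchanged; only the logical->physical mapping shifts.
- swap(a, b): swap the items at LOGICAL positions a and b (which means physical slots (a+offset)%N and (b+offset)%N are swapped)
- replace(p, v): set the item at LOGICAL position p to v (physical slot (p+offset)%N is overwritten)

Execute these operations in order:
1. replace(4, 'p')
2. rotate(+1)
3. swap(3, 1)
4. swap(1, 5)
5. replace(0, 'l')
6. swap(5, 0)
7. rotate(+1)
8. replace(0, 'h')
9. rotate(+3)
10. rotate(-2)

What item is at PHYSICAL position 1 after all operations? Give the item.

Answer: p

Derivation:
After op 1 (replace(4, 'p')): offset=0, physical=[A,B,C,D,p,F], logical=[A,B,C,D,p,F]
After op 2 (rotate(+1)): offset=1, physical=[A,B,C,D,p,F], logical=[B,C,D,p,F,A]
After op 3 (swap(3, 1)): offset=1, physical=[A,B,p,D,C,F], logical=[B,p,D,C,F,A]
After op 4 (swap(1, 5)): offset=1, physical=[p,B,A,D,C,F], logical=[B,A,D,C,F,p]
After op 5 (replace(0, 'l')): offset=1, physical=[p,l,A,D,C,F], logical=[l,A,D,C,F,p]
After op 6 (swap(5, 0)): offset=1, physical=[l,p,A,D,C,F], logical=[p,A,D,C,F,l]
After op 7 (rotate(+1)): offset=2, physical=[l,p,A,D,C,F], logical=[A,D,C,F,l,p]
After op 8 (replace(0, 'h')): offset=2, physical=[l,p,h,D,C,F], logical=[h,D,C,F,l,p]
After op 9 (rotate(+3)): offset=5, physical=[l,p,h,D,C,F], logical=[F,l,p,h,D,C]
After op 10 (rotate(-2)): offset=3, physical=[l,p,h,D,C,F], logical=[D,C,F,l,p,h]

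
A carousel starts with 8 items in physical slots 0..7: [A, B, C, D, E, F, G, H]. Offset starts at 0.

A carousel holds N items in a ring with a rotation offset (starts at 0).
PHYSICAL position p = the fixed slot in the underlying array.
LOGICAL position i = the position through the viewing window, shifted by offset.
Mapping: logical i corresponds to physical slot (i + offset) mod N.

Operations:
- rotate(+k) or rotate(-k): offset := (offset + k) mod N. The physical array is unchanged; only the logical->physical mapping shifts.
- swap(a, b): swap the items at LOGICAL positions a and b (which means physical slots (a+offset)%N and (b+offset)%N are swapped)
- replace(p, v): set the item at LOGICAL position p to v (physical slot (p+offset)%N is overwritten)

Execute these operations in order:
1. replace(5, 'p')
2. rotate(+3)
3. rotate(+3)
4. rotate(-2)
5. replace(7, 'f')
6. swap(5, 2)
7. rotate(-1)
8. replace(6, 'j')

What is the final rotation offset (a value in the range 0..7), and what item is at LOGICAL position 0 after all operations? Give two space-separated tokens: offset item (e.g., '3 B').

Answer: 3 f

Derivation:
After op 1 (replace(5, 'p')): offset=0, physical=[A,B,C,D,E,p,G,H], logical=[A,B,C,D,E,p,G,H]
After op 2 (rotate(+3)): offset=3, physical=[A,B,C,D,E,p,G,H], logical=[D,E,p,G,H,A,B,C]
After op 3 (rotate(+3)): offset=6, physical=[A,B,C,D,E,p,G,H], logical=[G,H,A,B,C,D,E,p]
After op 4 (rotate(-2)): offset=4, physical=[A,B,C,D,E,p,G,H], logical=[E,p,G,H,A,B,C,D]
After op 5 (replace(7, 'f')): offset=4, physical=[A,B,C,f,E,p,G,H], logical=[E,p,G,H,A,B,C,f]
After op 6 (swap(5, 2)): offset=4, physical=[A,G,C,f,E,p,B,H], logical=[E,p,B,H,A,G,C,f]
After op 7 (rotate(-1)): offset=3, physical=[A,G,C,f,E,p,B,H], logical=[f,E,p,B,H,A,G,C]
After op 8 (replace(6, 'j')): offset=3, physical=[A,j,C,f,E,p,B,H], logical=[f,E,p,B,H,A,j,C]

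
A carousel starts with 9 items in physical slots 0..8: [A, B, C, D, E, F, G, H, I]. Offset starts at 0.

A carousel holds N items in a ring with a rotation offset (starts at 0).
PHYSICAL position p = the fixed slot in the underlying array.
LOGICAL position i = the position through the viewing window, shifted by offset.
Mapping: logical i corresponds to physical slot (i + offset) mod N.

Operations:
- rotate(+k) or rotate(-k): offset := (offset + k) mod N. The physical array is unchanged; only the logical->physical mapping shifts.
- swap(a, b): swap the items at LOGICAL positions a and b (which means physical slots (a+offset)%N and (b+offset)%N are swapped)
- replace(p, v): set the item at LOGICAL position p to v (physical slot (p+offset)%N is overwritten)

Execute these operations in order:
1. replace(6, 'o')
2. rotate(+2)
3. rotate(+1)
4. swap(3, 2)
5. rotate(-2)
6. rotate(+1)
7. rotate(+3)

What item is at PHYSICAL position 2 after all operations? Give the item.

After op 1 (replace(6, 'o')): offset=0, physical=[A,B,C,D,E,F,o,H,I], logical=[A,B,C,D,E,F,o,H,I]
After op 2 (rotate(+2)): offset=2, physical=[A,B,C,D,E,F,o,H,I], logical=[C,D,E,F,o,H,I,A,B]
After op 3 (rotate(+1)): offset=3, physical=[A,B,C,D,E,F,o,H,I], logical=[D,E,F,o,H,I,A,B,C]
After op 4 (swap(3, 2)): offset=3, physical=[A,B,C,D,E,o,F,H,I], logical=[D,E,o,F,H,I,A,B,C]
After op 5 (rotate(-2)): offset=1, physical=[A,B,C,D,E,o,F,H,I], logical=[B,C,D,E,o,F,H,I,A]
After op 6 (rotate(+1)): offset=2, physical=[A,B,C,D,E,o,F,H,I], logical=[C,D,E,o,F,H,I,A,B]
After op 7 (rotate(+3)): offset=5, physical=[A,B,C,D,E,o,F,H,I], logical=[o,F,H,I,A,B,C,D,E]

Answer: C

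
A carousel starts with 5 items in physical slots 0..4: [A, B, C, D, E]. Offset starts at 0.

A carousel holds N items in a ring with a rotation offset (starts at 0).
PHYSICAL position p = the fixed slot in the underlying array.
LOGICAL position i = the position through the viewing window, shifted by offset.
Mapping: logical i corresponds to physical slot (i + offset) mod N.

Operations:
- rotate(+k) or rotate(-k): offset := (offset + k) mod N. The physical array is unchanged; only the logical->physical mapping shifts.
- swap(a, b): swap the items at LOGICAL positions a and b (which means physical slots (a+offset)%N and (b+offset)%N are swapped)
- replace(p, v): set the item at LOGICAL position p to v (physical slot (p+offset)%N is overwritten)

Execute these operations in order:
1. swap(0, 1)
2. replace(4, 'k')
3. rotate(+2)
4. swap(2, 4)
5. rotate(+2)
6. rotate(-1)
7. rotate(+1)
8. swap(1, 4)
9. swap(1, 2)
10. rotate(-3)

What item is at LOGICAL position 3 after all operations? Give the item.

Answer: A

Derivation:
After op 1 (swap(0, 1)): offset=0, physical=[B,A,C,D,E], logical=[B,A,C,D,E]
After op 2 (replace(4, 'k')): offset=0, physical=[B,A,C,D,k], logical=[B,A,C,D,k]
After op 3 (rotate(+2)): offset=2, physical=[B,A,C,D,k], logical=[C,D,k,B,A]
After op 4 (swap(2, 4)): offset=2, physical=[B,k,C,D,A], logical=[C,D,A,B,k]
After op 5 (rotate(+2)): offset=4, physical=[B,k,C,D,A], logical=[A,B,k,C,D]
After op 6 (rotate(-1)): offset=3, physical=[B,k,C,D,A], logical=[D,A,B,k,C]
After op 7 (rotate(+1)): offset=4, physical=[B,k,C,D,A], logical=[A,B,k,C,D]
After op 8 (swap(1, 4)): offset=4, physical=[D,k,C,B,A], logical=[A,D,k,C,B]
After op 9 (swap(1, 2)): offset=4, physical=[k,D,C,B,A], logical=[A,k,D,C,B]
After op 10 (rotate(-3)): offset=1, physical=[k,D,C,B,A], logical=[D,C,B,A,k]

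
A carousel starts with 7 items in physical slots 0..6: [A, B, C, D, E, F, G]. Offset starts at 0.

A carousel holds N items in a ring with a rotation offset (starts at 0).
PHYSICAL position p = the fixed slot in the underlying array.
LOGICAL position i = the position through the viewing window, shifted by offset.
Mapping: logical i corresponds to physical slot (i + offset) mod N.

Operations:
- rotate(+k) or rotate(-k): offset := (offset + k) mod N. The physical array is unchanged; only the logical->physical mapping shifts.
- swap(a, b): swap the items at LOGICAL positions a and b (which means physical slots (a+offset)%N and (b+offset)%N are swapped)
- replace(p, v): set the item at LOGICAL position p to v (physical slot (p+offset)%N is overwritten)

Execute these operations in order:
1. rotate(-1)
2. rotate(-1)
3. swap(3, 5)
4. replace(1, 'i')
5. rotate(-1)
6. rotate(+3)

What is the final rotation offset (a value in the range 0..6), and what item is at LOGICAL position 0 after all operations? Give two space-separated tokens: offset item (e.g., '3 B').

Answer: 0 A

Derivation:
After op 1 (rotate(-1)): offset=6, physical=[A,B,C,D,E,F,G], logical=[G,A,B,C,D,E,F]
After op 2 (rotate(-1)): offset=5, physical=[A,B,C,D,E,F,G], logical=[F,G,A,B,C,D,E]
After op 3 (swap(3, 5)): offset=5, physical=[A,D,C,B,E,F,G], logical=[F,G,A,D,C,B,E]
After op 4 (replace(1, 'i')): offset=5, physical=[A,D,C,B,E,F,i], logical=[F,i,A,D,C,B,E]
After op 5 (rotate(-1)): offset=4, physical=[A,D,C,B,E,F,i], logical=[E,F,i,A,D,C,B]
After op 6 (rotate(+3)): offset=0, physical=[A,D,C,B,E,F,i], logical=[A,D,C,B,E,F,i]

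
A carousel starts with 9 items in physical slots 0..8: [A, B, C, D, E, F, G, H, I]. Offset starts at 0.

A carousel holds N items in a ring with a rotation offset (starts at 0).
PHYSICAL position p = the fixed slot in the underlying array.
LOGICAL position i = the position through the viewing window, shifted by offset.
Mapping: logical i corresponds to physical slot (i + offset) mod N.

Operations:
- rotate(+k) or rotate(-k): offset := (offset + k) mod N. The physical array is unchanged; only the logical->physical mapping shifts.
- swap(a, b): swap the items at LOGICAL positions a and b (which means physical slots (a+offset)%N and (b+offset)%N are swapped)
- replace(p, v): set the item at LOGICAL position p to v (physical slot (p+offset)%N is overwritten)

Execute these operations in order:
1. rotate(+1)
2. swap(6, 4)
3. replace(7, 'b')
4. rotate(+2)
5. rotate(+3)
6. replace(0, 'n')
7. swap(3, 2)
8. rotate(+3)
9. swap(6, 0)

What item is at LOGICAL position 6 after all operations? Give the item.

Answer: b

Derivation:
After op 1 (rotate(+1)): offset=1, physical=[A,B,C,D,E,F,G,H,I], logical=[B,C,D,E,F,G,H,I,A]
After op 2 (swap(6, 4)): offset=1, physical=[A,B,C,D,E,H,G,F,I], logical=[B,C,D,E,H,G,F,I,A]
After op 3 (replace(7, 'b')): offset=1, physical=[A,B,C,D,E,H,G,F,b], logical=[B,C,D,E,H,G,F,b,A]
After op 4 (rotate(+2)): offset=3, physical=[A,B,C,D,E,H,G,F,b], logical=[D,E,H,G,F,b,A,B,C]
After op 5 (rotate(+3)): offset=6, physical=[A,B,C,D,E,H,G,F,b], logical=[G,F,b,A,B,C,D,E,H]
After op 6 (replace(0, 'n')): offset=6, physical=[A,B,C,D,E,H,n,F,b], logical=[n,F,b,A,B,C,D,E,H]
After op 7 (swap(3, 2)): offset=6, physical=[b,B,C,D,E,H,n,F,A], logical=[n,F,A,b,B,C,D,E,H]
After op 8 (rotate(+3)): offset=0, physical=[b,B,C,D,E,H,n,F,A], logical=[b,B,C,D,E,H,n,F,A]
After op 9 (swap(6, 0)): offset=0, physical=[n,B,C,D,E,H,b,F,A], logical=[n,B,C,D,E,H,b,F,A]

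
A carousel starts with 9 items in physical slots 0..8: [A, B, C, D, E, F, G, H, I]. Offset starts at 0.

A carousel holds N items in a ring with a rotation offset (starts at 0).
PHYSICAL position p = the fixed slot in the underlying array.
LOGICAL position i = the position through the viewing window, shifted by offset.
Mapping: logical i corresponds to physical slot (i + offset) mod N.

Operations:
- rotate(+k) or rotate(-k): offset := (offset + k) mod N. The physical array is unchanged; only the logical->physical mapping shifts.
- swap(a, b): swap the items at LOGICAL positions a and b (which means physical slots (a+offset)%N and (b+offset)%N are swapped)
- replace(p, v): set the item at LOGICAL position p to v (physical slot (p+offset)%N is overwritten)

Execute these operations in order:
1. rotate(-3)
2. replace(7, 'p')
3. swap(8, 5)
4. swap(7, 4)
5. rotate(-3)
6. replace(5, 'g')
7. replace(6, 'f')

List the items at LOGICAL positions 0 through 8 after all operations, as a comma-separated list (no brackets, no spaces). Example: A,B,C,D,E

Answer: D,B,C,G,H,g,f,p,F

Derivation:
After op 1 (rotate(-3)): offset=6, physical=[A,B,C,D,E,F,G,H,I], logical=[G,H,I,A,B,C,D,E,F]
After op 2 (replace(7, 'p')): offset=6, physical=[A,B,C,D,p,F,G,H,I], logical=[G,H,I,A,B,C,D,p,F]
After op 3 (swap(8, 5)): offset=6, physical=[A,B,F,D,p,C,G,H,I], logical=[G,H,I,A,B,F,D,p,C]
After op 4 (swap(7, 4)): offset=6, physical=[A,p,F,D,B,C,G,H,I], logical=[G,H,I,A,p,F,D,B,C]
After op 5 (rotate(-3)): offset=3, physical=[A,p,F,D,B,C,G,H,I], logical=[D,B,C,G,H,I,A,p,F]
After op 6 (replace(5, 'g')): offset=3, physical=[A,p,F,D,B,C,G,H,g], logical=[D,B,C,G,H,g,A,p,F]
After op 7 (replace(6, 'f')): offset=3, physical=[f,p,F,D,B,C,G,H,g], logical=[D,B,C,G,H,g,f,p,F]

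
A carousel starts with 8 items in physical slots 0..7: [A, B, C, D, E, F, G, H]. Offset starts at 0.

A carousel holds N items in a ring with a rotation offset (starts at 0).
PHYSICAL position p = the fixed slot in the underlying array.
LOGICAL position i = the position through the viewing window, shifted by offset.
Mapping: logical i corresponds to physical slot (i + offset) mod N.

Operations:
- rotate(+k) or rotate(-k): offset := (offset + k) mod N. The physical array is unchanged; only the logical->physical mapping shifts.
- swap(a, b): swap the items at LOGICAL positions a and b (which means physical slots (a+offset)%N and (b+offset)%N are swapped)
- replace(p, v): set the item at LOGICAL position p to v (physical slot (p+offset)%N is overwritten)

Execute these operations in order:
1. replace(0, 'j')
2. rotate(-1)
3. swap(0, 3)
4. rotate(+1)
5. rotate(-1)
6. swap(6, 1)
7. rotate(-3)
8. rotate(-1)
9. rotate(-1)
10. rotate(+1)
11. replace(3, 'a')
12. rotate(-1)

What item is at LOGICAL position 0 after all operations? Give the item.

Answer: H

Derivation:
After op 1 (replace(0, 'j')): offset=0, physical=[j,B,C,D,E,F,G,H], logical=[j,B,C,D,E,F,G,H]
After op 2 (rotate(-1)): offset=7, physical=[j,B,C,D,E,F,G,H], logical=[H,j,B,C,D,E,F,G]
After op 3 (swap(0, 3)): offset=7, physical=[j,B,H,D,E,F,G,C], logical=[C,j,B,H,D,E,F,G]
After op 4 (rotate(+1)): offset=0, physical=[j,B,H,D,E,F,G,C], logical=[j,B,H,D,E,F,G,C]
After op 5 (rotate(-1)): offset=7, physical=[j,B,H,D,E,F,G,C], logical=[C,j,B,H,D,E,F,G]
After op 6 (swap(6, 1)): offset=7, physical=[F,B,H,D,E,j,G,C], logical=[C,F,B,H,D,E,j,G]
After op 7 (rotate(-3)): offset=4, physical=[F,B,H,D,E,j,G,C], logical=[E,j,G,C,F,B,H,D]
After op 8 (rotate(-1)): offset=3, physical=[F,B,H,D,E,j,G,C], logical=[D,E,j,G,C,F,B,H]
After op 9 (rotate(-1)): offset=2, physical=[F,B,H,D,E,j,G,C], logical=[H,D,E,j,G,C,F,B]
After op 10 (rotate(+1)): offset=3, physical=[F,B,H,D,E,j,G,C], logical=[D,E,j,G,C,F,B,H]
After op 11 (replace(3, 'a')): offset=3, physical=[F,B,H,D,E,j,a,C], logical=[D,E,j,a,C,F,B,H]
After op 12 (rotate(-1)): offset=2, physical=[F,B,H,D,E,j,a,C], logical=[H,D,E,j,a,C,F,B]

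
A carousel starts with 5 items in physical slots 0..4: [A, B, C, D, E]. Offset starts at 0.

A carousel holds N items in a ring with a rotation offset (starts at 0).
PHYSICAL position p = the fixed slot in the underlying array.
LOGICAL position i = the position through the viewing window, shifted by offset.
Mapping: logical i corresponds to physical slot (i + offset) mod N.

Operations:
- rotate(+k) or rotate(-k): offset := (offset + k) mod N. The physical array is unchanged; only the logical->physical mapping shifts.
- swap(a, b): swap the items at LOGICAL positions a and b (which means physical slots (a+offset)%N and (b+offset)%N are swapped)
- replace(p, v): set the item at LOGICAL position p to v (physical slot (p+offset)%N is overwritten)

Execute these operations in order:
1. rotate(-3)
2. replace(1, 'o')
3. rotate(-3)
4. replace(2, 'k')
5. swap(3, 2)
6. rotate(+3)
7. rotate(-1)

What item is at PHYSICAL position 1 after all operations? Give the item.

Answer: C

Derivation:
After op 1 (rotate(-3)): offset=2, physical=[A,B,C,D,E], logical=[C,D,E,A,B]
After op 2 (replace(1, 'o')): offset=2, physical=[A,B,C,o,E], logical=[C,o,E,A,B]
After op 3 (rotate(-3)): offset=4, physical=[A,B,C,o,E], logical=[E,A,B,C,o]
After op 4 (replace(2, 'k')): offset=4, physical=[A,k,C,o,E], logical=[E,A,k,C,o]
After op 5 (swap(3, 2)): offset=4, physical=[A,C,k,o,E], logical=[E,A,C,k,o]
After op 6 (rotate(+3)): offset=2, physical=[A,C,k,o,E], logical=[k,o,E,A,C]
After op 7 (rotate(-1)): offset=1, physical=[A,C,k,o,E], logical=[C,k,o,E,A]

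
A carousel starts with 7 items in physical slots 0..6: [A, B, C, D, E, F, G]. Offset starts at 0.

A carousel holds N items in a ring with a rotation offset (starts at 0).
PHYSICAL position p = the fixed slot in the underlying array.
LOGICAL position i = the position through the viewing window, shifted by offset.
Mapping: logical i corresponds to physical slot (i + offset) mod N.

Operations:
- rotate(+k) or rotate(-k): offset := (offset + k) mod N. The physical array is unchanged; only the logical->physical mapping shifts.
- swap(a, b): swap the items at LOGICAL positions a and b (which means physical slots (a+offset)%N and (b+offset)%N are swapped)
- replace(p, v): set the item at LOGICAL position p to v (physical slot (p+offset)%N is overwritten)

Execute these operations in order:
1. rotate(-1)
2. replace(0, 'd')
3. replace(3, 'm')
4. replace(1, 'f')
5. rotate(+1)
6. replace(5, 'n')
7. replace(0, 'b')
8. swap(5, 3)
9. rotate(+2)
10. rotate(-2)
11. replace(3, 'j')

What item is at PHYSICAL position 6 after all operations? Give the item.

Answer: d

Derivation:
After op 1 (rotate(-1)): offset=6, physical=[A,B,C,D,E,F,G], logical=[G,A,B,C,D,E,F]
After op 2 (replace(0, 'd')): offset=6, physical=[A,B,C,D,E,F,d], logical=[d,A,B,C,D,E,F]
After op 3 (replace(3, 'm')): offset=6, physical=[A,B,m,D,E,F,d], logical=[d,A,B,m,D,E,F]
After op 4 (replace(1, 'f')): offset=6, physical=[f,B,m,D,E,F,d], logical=[d,f,B,m,D,E,F]
After op 5 (rotate(+1)): offset=0, physical=[f,B,m,D,E,F,d], logical=[f,B,m,D,E,F,d]
After op 6 (replace(5, 'n')): offset=0, physical=[f,B,m,D,E,n,d], logical=[f,B,m,D,E,n,d]
After op 7 (replace(0, 'b')): offset=0, physical=[b,B,m,D,E,n,d], logical=[b,B,m,D,E,n,d]
After op 8 (swap(5, 3)): offset=0, physical=[b,B,m,n,E,D,d], logical=[b,B,m,n,E,D,d]
After op 9 (rotate(+2)): offset=2, physical=[b,B,m,n,E,D,d], logical=[m,n,E,D,d,b,B]
After op 10 (rotate(-2)): offset=0, physical=[b,B,m,n,E,D,d], logical=[b,B,m,n,E,D,d]
After op 11 (replace(3, 'j')): offset=0, physical=[b,B,m,j,E,D,d], logical=[b,B,m,j,E,D,d]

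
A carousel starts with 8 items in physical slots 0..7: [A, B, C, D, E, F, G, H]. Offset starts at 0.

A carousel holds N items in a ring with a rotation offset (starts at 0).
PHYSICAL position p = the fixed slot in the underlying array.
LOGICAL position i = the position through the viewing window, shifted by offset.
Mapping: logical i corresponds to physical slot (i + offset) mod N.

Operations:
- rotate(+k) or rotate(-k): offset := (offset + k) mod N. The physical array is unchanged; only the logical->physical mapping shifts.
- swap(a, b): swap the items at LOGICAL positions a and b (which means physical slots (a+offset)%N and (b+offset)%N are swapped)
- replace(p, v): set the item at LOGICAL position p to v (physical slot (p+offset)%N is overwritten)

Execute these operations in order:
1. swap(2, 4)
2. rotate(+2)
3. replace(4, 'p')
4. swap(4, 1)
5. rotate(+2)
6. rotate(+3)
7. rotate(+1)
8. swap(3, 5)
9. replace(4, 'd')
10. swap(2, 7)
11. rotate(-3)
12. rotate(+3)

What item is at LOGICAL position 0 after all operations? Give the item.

After op 1 (swap(2, 4)): offset=0, physical=[A,B,E,D,C,F,G,H], logical=[A,B,E,D,C,F,G,H]
After op 2 (rotate(+2)): offset=2, physical=[A,B,E,D,C,F,G,H], logical=[E,D,C,F,G,H,A,B]
After op 3 (replace(4, 'p')): offset=2, physical=[A,B,E,D,C,F,p,H], logical=[E,D,C,F,p,H,A,B]
After op 4 (swap(4, 1)): offset=2, physical=[A,B,E,p,C,F,D,H], logical=[E,p,C,F,D,H,A,B]
After op 5 (rotate(+2)): offset=4, physical=[A,B,E,p,C,F,D,H], logical=[C,F,D,H,A,B,E,p]
After op 6 (rotate(+3)): offset=7, physical=[A,B,E,p,C,F,D,H], logical=[H,A,B,E,p,C,F,D]
After op 7 (rotate(+1)): offset=0, physical=[A,B,E,p,C,F,D,H], logical=[A,B,E,p,C,F,D,H]
After op 8 (swap(3, 5)): offset=0, physical=[A,B,E,F,C,p,D,H], logical=[A,B,E,F,C,p,D,H]
After op 9 (replace(4, 'd')): offset=0, physical=[A,B,E,F,d,p,D,H], logical=[A,B,E,F,d,p,D,H]
After op 10 (swap(2, 7)): offset=0, physical=[A,B,H,F,d,p,D,E], logical=[A,B,H,F,d,p,D,E]
After op 11 (rotate(-3)): offset=5, physical=[A,B,H,F,d,p,D,E], logical=[p,D,E,A,B,H,F,d]
After op 12 (rotate(+3)): offset=0, physical=[A,B,H,F,d,p,D,E], logical=[A,B,H,F,d,p,D,E]

Answer: A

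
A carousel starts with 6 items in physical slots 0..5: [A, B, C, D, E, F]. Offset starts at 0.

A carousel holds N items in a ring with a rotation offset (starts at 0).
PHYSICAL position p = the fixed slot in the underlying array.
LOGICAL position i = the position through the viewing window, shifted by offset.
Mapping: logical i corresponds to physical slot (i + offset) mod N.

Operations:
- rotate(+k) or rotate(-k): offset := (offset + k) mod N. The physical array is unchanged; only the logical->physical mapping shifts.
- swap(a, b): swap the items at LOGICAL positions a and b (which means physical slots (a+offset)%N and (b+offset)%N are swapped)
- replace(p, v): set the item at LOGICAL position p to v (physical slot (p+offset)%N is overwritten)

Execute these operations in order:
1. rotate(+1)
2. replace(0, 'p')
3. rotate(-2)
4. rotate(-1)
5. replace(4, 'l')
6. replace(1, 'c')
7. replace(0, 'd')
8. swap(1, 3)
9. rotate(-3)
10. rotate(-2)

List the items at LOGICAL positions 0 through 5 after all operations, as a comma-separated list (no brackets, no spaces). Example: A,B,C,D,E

After op 1 (rotate(+1)): offset=1, physical=[A,B,C,D,E,F], logical=[B,C,D,E,F,A]
After op 2 (replace(0, 'p')): offset=1, physical=[A,p,C,D,E,F], logical=[p,C,D,E,F,A]
After op 3 (rotate(-2)): offset=5, physical=[A,p,C,D,E,F], logical=[F,A,p,C,D,E]
After op 4 (rotate(-1)): offset=4, physical=[A,p,C,D,E,F], logical=[E,F,A,p,C,D]
After op 5 (replace(4, 'l')): offset=4, physical=[A,p,l,D,E,F], logical=[E,F,A,p,l,D]
After op 6 (replace(1, 'c')): offset=4, physical=[A,p,l,D,E,c], logical=[E,c,A,p,l,D]
After op 7 (replace(0, 'd')): offset=4, physical=[A,p,l,D,d,c], logical=[d,c,A,p,l,D]
After op 8 (swap(1, 3)): offset=4, physical=[A,c,l,D,d,p], logical=[d,p,A,c,l,D]
After op 9 (rotate(-3)): offset=1, physical=[A,c,l,D,d,p], logical=[c,l,D,d,p,A]
After op 10 (rotate(-2)): offset=5, physical=[A,c,l,D,d,p], logical=[p,A,c,l,D,d]

Answer: p,A,c,l,D,d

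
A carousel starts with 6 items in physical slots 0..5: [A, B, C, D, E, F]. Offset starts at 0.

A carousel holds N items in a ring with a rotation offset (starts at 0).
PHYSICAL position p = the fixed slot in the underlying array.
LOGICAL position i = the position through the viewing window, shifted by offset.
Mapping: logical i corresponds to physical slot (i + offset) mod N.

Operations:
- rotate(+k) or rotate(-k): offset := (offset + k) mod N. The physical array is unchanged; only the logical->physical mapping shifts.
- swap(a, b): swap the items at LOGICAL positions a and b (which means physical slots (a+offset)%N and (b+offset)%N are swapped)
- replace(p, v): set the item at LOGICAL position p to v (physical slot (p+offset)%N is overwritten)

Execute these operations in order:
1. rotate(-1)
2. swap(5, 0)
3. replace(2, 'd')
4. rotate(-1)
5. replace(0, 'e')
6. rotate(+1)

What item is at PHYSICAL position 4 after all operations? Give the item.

Answer: e

Derivation:
After op 1 (rotate(-1)): offset=5, physical=[A,B,C,D,E,F], logical=[F,A,B,C,D,E]
After op 2 (swap(5, 0)): offset=5, physical=[A,B,C,D,F,E], logical=[E,A,B,C,D,F]
After op 3 (replace(2, 'd')): offset=5, physical=[A,d,C,D,F,E], logical=[E,A,d,C,D,F]
After op 4 (rotate(-1)): offset=4, physical=[A,d,C,D,F,E], logical=[F,E,A,d,C,D]
After op 5 (replace(0, 'e')): offset=4, physical=[A,d,C,D,e,E], logical=[e,E,A,d,C,D]
After op 6 (rotate(+1)): offset=5, physical=[A,d,C,D,e,E], logical=[E,A,d,C,D,e]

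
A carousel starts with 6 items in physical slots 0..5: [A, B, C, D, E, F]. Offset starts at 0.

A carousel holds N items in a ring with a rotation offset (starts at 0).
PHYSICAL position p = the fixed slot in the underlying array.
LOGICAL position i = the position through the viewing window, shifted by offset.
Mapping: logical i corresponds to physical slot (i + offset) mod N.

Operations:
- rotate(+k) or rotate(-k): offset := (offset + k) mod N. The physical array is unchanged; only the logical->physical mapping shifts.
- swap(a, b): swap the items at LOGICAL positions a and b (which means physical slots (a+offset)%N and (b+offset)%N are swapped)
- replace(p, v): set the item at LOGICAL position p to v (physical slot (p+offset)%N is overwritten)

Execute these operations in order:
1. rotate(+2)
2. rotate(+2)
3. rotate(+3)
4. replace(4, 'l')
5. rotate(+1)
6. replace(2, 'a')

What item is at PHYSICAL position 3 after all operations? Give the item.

Answer: D

Derivation:
After op 1 (rotate(+2)): offset=2, physical=[A,B,C,D,E,F], logical=[C,D,E,F,A,B]
After op 2 (rotate(+2)): offset=4, physical=[A,B,C,D,E,F], logical=[E,F,A,B,C,D]
After op 3 (rotate(+3)): offset=1, physical=[A,B,C,D,E,F], logical=[B,C,D,E,F,A]
After op 4 (replace(4, 'l')): offset=1, physical=[A,B,C,D,E,l], logical=[B,C,D,E,l,A]
After op 5 (rotate(+1)): offset=2, physical=[A,B,C,D,E,l], logical=[C,D,E,l,A,B]
After op 6 (replace(2, 'a')): offset=2, physical=[A,B,C,D,a,l], logical=[C,D,a,l,A,B]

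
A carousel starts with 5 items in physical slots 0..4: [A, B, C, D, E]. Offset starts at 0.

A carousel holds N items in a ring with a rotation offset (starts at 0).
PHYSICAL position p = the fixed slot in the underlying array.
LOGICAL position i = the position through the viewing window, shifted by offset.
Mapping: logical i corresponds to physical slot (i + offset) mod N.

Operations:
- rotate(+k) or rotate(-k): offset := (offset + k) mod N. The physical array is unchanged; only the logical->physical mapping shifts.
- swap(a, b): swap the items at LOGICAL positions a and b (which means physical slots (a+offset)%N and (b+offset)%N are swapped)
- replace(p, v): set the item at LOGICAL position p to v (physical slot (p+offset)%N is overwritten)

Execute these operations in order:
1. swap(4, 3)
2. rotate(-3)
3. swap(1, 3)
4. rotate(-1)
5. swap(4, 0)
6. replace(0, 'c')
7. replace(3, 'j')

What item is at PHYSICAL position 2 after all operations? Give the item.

After op 1 (swap(4, 3)): offset=0, physical=[A,B,C,E,D], logical=[A,B,C,E,D]
After op 2 (rotate(-3)): offset=2, physical=[A,B,C,E,D], logical=[C,E,D,A,B]
After op 3 (swap(1, 3)): offset=2, physical=[E,B,C,A,D], logical=[C,A,D,E,B]
After op 4 (rotate(-1)): offset=1, physical=[E,B,C,A,D], logical=[B,C,A,D,E]
After op 5 (swap(4, 0)): offset=1, physical=[B,E,C,A,D], logical=[E,C,A,D,B]
After op 6 (replace(0, 'c')): offset=1, physical=[B,c,C,A,D], logical=[c,C,A,D,B]
After op 7 (replace(3, 'j')): offset=1, physical=[B,c,C,A,j], logical=[c,C,A,j,B]

Answer: C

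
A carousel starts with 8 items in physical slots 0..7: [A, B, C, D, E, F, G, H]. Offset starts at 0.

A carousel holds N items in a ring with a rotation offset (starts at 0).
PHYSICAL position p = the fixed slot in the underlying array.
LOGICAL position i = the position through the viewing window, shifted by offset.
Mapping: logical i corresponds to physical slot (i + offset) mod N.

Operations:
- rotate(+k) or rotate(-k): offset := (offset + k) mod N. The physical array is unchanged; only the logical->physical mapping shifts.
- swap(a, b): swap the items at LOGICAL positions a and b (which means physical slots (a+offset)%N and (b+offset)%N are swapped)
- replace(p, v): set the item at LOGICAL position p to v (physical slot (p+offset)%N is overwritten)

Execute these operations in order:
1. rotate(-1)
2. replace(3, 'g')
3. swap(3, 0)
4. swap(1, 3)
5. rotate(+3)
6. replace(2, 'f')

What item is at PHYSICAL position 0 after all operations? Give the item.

Answer: H

Derivation:
After op 1 (rotate(-1)): offset=7, physical=[A,B,C,D,E,F,G,H], logical=[H,A,B,C,D,E,F,G]
After op 2 (replace(3, 'g')): offset=7, physical=[A,B,g,D,E,F,G,H], logical=[H,A,B,g,D,E,F,G]
After op 3 (swap(3, 0)): offset=7, physical=[A,B,H,D,E,F,G,g], logical=[g,A,B,H,D,E,F,G]
After op 4 (swap(1, 3)): offset=7, physical=[H,B,A,D,E,F,G,g], logical=[g,H,B,A,D,E,F,G]
After op 5 (rotate(+3)): offset=2, physical=[H,B,A,D,E,F,G,g], logical=[A,D,E,F,G,g,H,B]
After op 6 (replace(2, 'f')): offset=2, physical=[H,B,A,D,f,F,G,g], logical=[A,D,f,F,G,g,H,B]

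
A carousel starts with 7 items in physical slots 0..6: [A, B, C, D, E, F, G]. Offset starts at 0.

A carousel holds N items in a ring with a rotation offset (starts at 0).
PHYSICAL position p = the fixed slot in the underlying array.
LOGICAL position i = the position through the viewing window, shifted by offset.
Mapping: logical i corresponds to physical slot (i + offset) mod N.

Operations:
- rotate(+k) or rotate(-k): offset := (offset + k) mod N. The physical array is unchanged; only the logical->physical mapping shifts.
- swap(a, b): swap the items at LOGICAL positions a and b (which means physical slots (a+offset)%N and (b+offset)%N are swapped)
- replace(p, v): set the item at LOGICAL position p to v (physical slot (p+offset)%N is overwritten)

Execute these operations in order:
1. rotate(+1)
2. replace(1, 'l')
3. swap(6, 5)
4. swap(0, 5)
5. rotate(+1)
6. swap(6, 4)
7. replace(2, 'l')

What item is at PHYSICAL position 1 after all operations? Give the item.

Answer: B

Derivation:
After op 1 (rotate(+1)): offset=1, physical=[A,B,C,D,E,F,G], logical=[B,C,D,E,F,G,A]
After op 2 (replace(1, 'l')): offset=1, physical=[A,B,l,D,E,F,G], logical=[B,l,D,E,F,G,A]
After op 3 (swap(6, 5)): offset=1, physical=[G,B,l,D,E,F,A], logical=[B,l,D,E,F,A,G]
After op 4 (swap(0, 5)): offset=1, physical=[G,A,l,D,E,F,B], logical=[A,l,D,E,F,B,G]
After op 5 (rotate(+1)): offset=2, physical=[G,A,l,D,E,F,B], logical=[l,D,E,F,B,G,A]
After op 6 (swap(6, 4)): offset=2, physical=[G,B,l,D,E,F,A], logical=[l,D,E,F,A,G,B]
After op 7 (replace(2, 'l')): offset=2, physical=[G,B,l,D,l,F,A], logical=[l,D,l,F,A,G,B]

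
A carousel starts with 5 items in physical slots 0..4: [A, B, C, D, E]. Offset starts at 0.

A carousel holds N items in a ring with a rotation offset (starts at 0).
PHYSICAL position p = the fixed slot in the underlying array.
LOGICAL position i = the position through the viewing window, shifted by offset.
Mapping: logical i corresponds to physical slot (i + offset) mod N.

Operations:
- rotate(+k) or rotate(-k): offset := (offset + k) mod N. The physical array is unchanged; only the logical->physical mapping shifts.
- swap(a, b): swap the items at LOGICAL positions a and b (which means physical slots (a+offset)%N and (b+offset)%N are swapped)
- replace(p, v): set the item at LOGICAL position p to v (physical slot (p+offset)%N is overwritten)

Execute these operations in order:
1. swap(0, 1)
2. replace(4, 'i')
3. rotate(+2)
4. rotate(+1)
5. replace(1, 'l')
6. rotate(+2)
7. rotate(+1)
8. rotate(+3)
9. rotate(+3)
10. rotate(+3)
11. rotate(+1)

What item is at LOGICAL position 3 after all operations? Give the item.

After op 1 (swap(0, 1)): offset=0, physical=[B,A,C,D,E], logical=[B,A,C,D,E]
After op 2 (replace(4, 'i')): offset=0, physical=[B,A,C,D,i], logical=[B,A,C,D,i]
After op 3 (rotate(+2)): offset=2, physical=[B,A,C,D,i], logical=[C,D,i,B,A]
After op 4 (rotate(+1)): offset=3, physical=[B,A,C,D,i], logical=[D,i,B,A,C]
After op 5 (replace(1, 'l')): offset=3, physical=[B,A,C,D,l], logical=[D,l,B,A,C]
After op 6 (rotate(+2)): offset=0, physical=[B,A,C,D,l], logical=[B,A,C,D,l]
After op 7 (rotate(+1)): offset=1, physical=[B,A,C,D,l], logical=[A,C,D,l,B]
After op 8 (rotate(+3)): offset=4, physical=[B,A,C,D,l], logical=[l,B,A,C,D]
After op 9 (rotate(+3)): offset=2, physical=[B,A,C,D,l], logical=[C,D,l,B,A]
After op 10 (rotate(+3)): offset=0, physical=[B,A,C,D,l], logical=[B,A,C,D,l]
After op 11 (rotate(+1)): offset=1, physical=[B,A,C,D,l], logical=[A,C,D,l,B]

Answer: l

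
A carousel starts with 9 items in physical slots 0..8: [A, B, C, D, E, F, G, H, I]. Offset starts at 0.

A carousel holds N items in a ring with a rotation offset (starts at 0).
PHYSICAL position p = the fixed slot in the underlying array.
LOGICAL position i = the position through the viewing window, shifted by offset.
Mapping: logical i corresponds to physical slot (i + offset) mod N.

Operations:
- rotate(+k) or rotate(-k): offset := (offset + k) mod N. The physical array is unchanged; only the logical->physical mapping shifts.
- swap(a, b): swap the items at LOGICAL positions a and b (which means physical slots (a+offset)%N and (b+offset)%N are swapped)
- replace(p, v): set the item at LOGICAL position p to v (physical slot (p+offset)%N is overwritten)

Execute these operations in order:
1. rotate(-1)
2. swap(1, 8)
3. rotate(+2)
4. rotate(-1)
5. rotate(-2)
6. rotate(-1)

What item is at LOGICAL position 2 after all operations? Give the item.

After op 1 (rotate(-1)): offset=8, physical=[A,B,C,D,E,F,G,H,I], logical=[I,A,B,C,D,E,F,G,H]
After op 2 (swap(1, 8)): offset=8, physical=[H,B,C,D,E,F,G,A,I], logical=[I,H,B,C,D,E,F,G,A]
After op 3 (rotate(+2)): offset=1, physical=[H,B,C,D,E,F,G,A,I], logical=[B,C,D,E,F,G,A,I,H]
After op 4 (rotate(-1)): offset=0, physical=[H,B,C,D,E,F,G,A,I], logical=[H,B,C,D,E,F,G,A,I]
After op 5 (rotate(-2)): offset=7, physical=[H,B,C,D,E,F,G,A,I], logical=[A,I,H,B,C,D,E,F,G]
After op 6 (rotate(-1)): offset=6, physical=[H,B,C,D,E,F,G,A,I], logical=[G,A,I,H,B,C,D,E,F]

Answer: I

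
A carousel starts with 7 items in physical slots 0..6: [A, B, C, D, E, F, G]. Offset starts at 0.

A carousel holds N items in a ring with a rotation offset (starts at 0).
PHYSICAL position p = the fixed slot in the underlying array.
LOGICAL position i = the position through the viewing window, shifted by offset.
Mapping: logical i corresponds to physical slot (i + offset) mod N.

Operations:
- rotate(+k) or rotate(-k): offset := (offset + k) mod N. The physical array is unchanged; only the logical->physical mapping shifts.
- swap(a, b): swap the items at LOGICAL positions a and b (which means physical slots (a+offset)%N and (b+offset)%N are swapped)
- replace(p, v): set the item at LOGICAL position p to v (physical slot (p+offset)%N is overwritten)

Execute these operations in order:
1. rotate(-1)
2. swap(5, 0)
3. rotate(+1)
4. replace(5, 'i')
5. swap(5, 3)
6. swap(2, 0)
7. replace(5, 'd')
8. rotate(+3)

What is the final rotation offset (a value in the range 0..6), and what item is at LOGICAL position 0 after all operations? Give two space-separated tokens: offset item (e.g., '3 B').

Answer: 3 i

Derivation:
After op 1 (rotate(-1)): offset=6, physical=[A,B,C,D,E,F,G], logical=[G,A,B,C,D,E,F]
After op 2 (swap(5, 0)): offset=6, physical=[A,B,C,D,G,F,E], logical=[E,A,B,C,D,G,F]
After op 3 (rotate(+1)): offset=0, physical=[A,B,C,D,G,F,E], logical=[A,B,C,D,G,F,E]
After op 4 (replace(5, 'i')): offset=0, physical=[A,B,C,D,G,i,E], logical=[A,B,C,D,G,i,E]
After op 5 (swap(5, 3)): offset=0, physical=[A,B,C,i,G,D,E], logical=[A,B,C,i,G,D,E]
After op 6 (swap(2, 0)): offset=0, physical=[C,B,A,i,G,D,E], logical=[C,B,A,i,G,D,E]
After op 7 (replace(5, 'd')): offset=0, physical=[C,B,A,i,G,d,E], logical=[C,B,A,i,G,d,E]
After op 8 (rotate(+3)): offset=3, physical=[C,B,A,i,G,d,E], logical=[i,G,d,E,C,B,A]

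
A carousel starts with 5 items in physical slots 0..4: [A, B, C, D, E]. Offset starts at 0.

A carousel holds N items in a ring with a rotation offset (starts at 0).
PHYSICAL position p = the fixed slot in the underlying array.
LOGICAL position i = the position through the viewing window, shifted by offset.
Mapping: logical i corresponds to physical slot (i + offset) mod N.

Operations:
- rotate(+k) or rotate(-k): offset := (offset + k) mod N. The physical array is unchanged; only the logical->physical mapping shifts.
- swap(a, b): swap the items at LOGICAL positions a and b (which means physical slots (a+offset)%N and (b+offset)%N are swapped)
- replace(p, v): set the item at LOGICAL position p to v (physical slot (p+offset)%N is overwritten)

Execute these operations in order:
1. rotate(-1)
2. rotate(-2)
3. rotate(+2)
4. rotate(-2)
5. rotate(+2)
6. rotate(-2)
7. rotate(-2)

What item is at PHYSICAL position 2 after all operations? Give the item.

Answer: C

Derivation:
After op 1 (rotate(-1)): offset=4, physical=[A,B,C,D,E], logical=[E,A,B,C,D]
After op 2 (rotate(-2)): offset=2, physical=[A,B,C,D,E], logical=[C,D,E,A,B]
After op 3 (rotate(+2)): offset=4, physical=[A,B,C,D,E], logical=[E,A,B,C,D]
After op 4 (rotate(-2)): offset=2, physical=[A,B,C,D,E], logical=[C,D,E,A,B]
After op 5 (rotate(+2)): offset=4, physical=[A,B,C,D,E], logical=[E,A,B,C,D]
After op 6 (rotate(-2)): offset=2, physical=[A,B,C,D,E], logical=[C,D,E,A,B]
After op 7 (rotate(-2)): offset=0, physical=[A,B,C,D,E], logical=[A,B,C,D,E]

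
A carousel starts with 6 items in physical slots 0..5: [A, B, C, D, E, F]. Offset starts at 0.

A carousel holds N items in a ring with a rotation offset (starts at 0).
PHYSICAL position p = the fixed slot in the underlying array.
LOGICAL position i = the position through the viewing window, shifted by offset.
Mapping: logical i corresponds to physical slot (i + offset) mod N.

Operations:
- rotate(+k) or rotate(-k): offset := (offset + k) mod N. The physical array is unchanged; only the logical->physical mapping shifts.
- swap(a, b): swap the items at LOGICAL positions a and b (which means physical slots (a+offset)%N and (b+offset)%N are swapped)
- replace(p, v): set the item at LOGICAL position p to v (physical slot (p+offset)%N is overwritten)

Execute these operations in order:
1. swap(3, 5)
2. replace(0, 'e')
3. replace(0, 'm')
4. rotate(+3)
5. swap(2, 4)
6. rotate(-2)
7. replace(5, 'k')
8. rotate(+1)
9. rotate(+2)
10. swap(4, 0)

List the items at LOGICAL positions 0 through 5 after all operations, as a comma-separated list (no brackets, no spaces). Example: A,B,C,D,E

After op 1 (swap(3, 5)): offset=0, physical=[A,B,C,F,E,D], logical=[A,B,C,F,E,D]
After op 2 (replace(0, 'e')): offset=0, physical=[e,B,C,F,E,D], logical=[e,B,C,F,E,D]
After op 3 (replace(0, 'm')): offset=0, physical=[m,B,C,F,E,D], logical=[m,B,C,F,E,D]
After op 4 (rotate(+3)): offset=3, physical=[m,B,C,F,E,D], logical=[F,E,D,m,B,C]
After op 5 (swap(2, 4)): offset=3, physical=[m,D,C,F,E,B], logical=[F,E,B,m,D,C]
After op 6 (rotate(-2)): offset=1, physical=[m,D,C,F,E,B], logical=[D,C,F,E,B,m]
After op 7 (replace(5, 'k')): offset=1, physical=[k,D,C,F,E,B], logical=[D,C,F,E,B,k]
After op 8 (rotate(+1)): offset=2, physical=[k,D,C,F,E,B], logical=[C,F,E,B,k,D]
After op 9 (rotate(+2)): offset=4, physical=[k,D,C,F,E,B], logical=[E,B,k,D,C,F]
After op 10 (swap(4, 0)): offset=4, physical=[k,D,E,F,C,B], logical=[C,B,k,D,E,F]

Answer: C,B,k,D,E,F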